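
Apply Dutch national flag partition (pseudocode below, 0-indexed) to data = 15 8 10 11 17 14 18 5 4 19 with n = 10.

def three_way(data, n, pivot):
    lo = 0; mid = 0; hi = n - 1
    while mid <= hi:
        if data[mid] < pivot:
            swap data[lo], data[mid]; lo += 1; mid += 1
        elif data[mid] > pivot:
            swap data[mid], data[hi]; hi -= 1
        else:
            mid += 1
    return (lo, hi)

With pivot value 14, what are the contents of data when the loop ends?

pivot = 14; lo=0, mid=0, hi=9
data[mid]=15>14: swap data[0],data[9]; hi=8 → 19 8 10 11 17 14 18 5 4 15
data[mid]=19>14: swap data[0],data[8]; hi=7 → 4 8 10 11 17 14 18 5 19 15
data[mid]=4<14: swap data[0],data[0]; lo=1,mid=1 → 4 8 10 11 17 14 18 5 19 15
data[mid]=8<14: swap data[1],data[1]; lo=2,mid=2 → 4 8 10 11 17 14 18 5 19 15
data[mid]=10<14: swap data[2],data[2]; lo=3,mid=3 → 4 8 10 11 17 14 18 5 19 15
data[mid]=11<14: swap data[3],data[3]; lo=4,mid=4 → 4 8 10 11 17 14 18 5 19 15
data[mid]=17>14: swap data[4],data[7]; hi=6 → 4 8 10 11 5 14 18 17 19 15
data[mid]=5<14: swap data[4],data[4]; lo=5,mid=5 → 4 8 10 11 5 14 18 17 19 15
data[mid]=14=14: mid=6
data[mid]=18>14: swap data[6],data[6]; hi=5 → 4 8 10 11 5 14 18 17 19 15
end: lo=5, hi=5; data = 4 8 10 11 5 14 18 17 19 15

4 8 10 11 5 14 18 17 19 15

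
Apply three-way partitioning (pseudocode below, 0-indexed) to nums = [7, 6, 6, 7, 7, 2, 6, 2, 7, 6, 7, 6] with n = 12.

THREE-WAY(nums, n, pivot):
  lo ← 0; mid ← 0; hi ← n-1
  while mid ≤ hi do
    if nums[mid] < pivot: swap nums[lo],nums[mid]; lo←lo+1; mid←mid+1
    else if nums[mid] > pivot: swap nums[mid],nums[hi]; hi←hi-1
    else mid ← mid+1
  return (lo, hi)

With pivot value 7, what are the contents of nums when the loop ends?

pivot = 7; lo=0, mid=0, hi=11
nums[mid]=7=7: mid=1
nums[mid]=6<7: swap nums[0],nums[1]; lo=1,mid=2 → [6, 7, 6, 7, 7, 2, 6, 2, 7, 6, 7, 6]
nums[mid]=6<7: swap nums[1],nums[2]; lo=2,mid=3 → [6, 6, 7, 7, 7, 2, 6, 2, 7, 6, 7, 6]
nums[mid]=7=7: mid=4
nums[mid]=7=7: mid=5
nums[mid]=2<7: swap nums[2],nums[5]; lo=3,mid=6 → [6, 6, 2, 7, 7, 7, 6, 2, 7, 6, 7, 6]
nums[mid]=6<7: swap nums[3],nums[6]; lo=4,mid=7 → [6, 6, 2, 6, 7, 7, 7, 2, 7, 6, 7, 6]
nums[mid]=2<7: swap nums[4],nums[7]; lo=5,mid=8 → [6, 6, 2, 6, 2, 7, 7, 7, 7, 6, 7, 6]
nums[mid]=7=7: mid=9
nums[mid]=6<7: swap nums[5],nums[9]; lo=6,mid=10 → [6, 6, 2, 6, 2, 6, 7, 7, 7, 7, 7, 6]
nums[mid]=7=7: mid=11
nums[mid]=6<7: swap nums[6],nums[11]; lo=7,mid=12 → [6, 6, 2, 6, 2, 6, 6, 7, 7, 7, 7, 7]
end: lo=7, hi=11; nums = [6, 6, 2, 6, 2, 6, 6, 7, 7, 7, 7, 7]

[6, 6, 2, 6, 2, 6, 6, 7, 7, 7, 7, 7]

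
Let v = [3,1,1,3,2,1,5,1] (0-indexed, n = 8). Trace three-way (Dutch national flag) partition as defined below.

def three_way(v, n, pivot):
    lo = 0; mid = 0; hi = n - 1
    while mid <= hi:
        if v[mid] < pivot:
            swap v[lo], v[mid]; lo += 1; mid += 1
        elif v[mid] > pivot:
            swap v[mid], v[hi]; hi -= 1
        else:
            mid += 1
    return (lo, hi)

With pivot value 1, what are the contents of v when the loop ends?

[1,1,1,1,2,5,3,3]

lo=0 mid=0 hi=7
3>1: swap(0,7), hi=6 ⇒ [1,1,1,3,2,1,5,3]
1=1: mid=1
1=1: mid=2
1=1: mid=3
3>1: swap(3,6), hi=5 ⇒ [1,1,1,5,2,1,3,3]
5>1: swap(3,5), hi=4 ⇒ [1,1,1,1,2,5,3,3]
1=1: mid=4
2>1: swap(4,4), hi=3 ⇒ [1,1,1,1,2,5,3,3]
done. lo=0 hi=3; v=[1,1,1,1,2,5,3,3]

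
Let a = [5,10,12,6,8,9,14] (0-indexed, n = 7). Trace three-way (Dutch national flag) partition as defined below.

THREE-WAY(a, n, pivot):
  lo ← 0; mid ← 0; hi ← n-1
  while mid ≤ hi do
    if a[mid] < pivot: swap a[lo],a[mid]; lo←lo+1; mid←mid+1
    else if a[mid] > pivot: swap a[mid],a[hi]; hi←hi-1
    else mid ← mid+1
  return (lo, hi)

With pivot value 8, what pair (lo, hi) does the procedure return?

lo=0 mid=0 hi=6
5<8: swap(0,0), lo=1 mid=1 ⇒ [5,10,12,6,8,9,14]
10>8: swap(1,6), hi=5 ⇒ [5,14,12,6,8,9,10]
14>8: swap(1,5), hi=4 ⇒ [5,9,12,6,8,14,10]
9>8: swap(1,4), hi=3 ⇒ [5,8,12,6,9,14,10]
8=8: mid=2
12>8: swap(2,3), hi=2 ⇒ [5,8,6,12,9,14,10]
6<8: swap(1,2), lo=2 mid=3 ⇒ [5,6,8,12,9,14,10]
done. lo=2 hi=2; a=[5,6,8,12,9,14,10]

(2, 2)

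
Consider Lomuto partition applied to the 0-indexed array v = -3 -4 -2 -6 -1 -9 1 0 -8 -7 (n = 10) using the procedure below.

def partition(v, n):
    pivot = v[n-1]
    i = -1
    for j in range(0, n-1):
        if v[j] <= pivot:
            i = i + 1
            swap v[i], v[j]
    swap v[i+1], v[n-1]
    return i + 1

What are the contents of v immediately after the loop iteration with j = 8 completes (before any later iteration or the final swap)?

pivot=-7, i=-1
j=0: -3>-7, skip
j=1: -4>-7, skip
j=2: -2>-7, skip
j=3: -6>-7, skip
j=4: -1>-7, skip
j=5: -9≤-7, i=0, swap(0,5) ⇒ -9 -4 -2 -6 -1 -3 1 0 -8 -7
j=6: 1>-7, skip
j=7: 0>-7, skip
j=8: -8≤-7, i=1, swap(1,8) ⇒ -9 -8 -2 -6 -1 -3 1 0 -4 -7
(after j=8) v = -9 -8 -2 -6 -1 -3 1 0 -4 -7

-9 -8 -2 -6 -1 -3 1 0 -4 -7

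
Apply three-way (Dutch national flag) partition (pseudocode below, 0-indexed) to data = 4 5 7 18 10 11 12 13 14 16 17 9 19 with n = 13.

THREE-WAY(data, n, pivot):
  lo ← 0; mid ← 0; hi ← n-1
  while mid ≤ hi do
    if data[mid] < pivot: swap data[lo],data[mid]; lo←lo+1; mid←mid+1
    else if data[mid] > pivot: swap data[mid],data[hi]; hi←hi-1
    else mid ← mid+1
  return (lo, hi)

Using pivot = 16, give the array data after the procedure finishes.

pivot = 16; lo=0, mid=0, hi=12
data[mid]=4<16: swap data[0],data[0]; lo=1,mid=1 → 4 5 7 18 10 11 12 13 14 16 17 9 19
data[mid]=5<16: swap data[1],data[1]; lo=2,mid=2 → 4 5 7 18 10 11 12 13 14 16 17 9 19
data[mid]=7<16: swap data[2],data[2]; lo=3,mid=3 → 4 5 7 18 10 11 12 13 14 16 17 9 19
data[mid]=18>16: swap data[3],data[12]; hi=11 → 4 5 7 19 10 11 12 13 14 16 17 9 18
data[mid]=19>16: swap data[3],data[11]; hi=10 → 4 5 7 9 10 11 12 13 14 16 17 19 18
data[mid]=9<16: swap data[3],data[3]; lo=4,mid=4 → 4 5 7 9 10 11 12 13 14 16 17 19 18
data[mid]=10<16: swap data[4],data[4]; lo=5,mid=5 → 4 5 7 9 10 11 12 13 14 16 17 19 18
data[mid]=11<16: swap data[5],data[5]; lo=6,mid=6 → 4 5 7 9 10 11 12 13 14 16 17 19 18
data[mid]=12<16: swap data[6],data[6]; lo=7,mid=7 → 4 5 7 9 10 11 12 13 14 16 17 19 18
data[mid]=13<16: swap data[7],data[7]; lo=8,mid=8 → 4 5 7 9 10 11 12 13 14 16 17 19 18
data[mid]=14<16: swap data[8],data[8]; lo=9,mid=9 → 4 5 7 9 10 11 12 13 14 16 17 19 18
data[mid]=16=16: mid=10
data[mid]=17>16: swap data[10],data[10]; hi=9 → 4 5 7 9 10 11 12 13 14 16 17 19 18
end: lo=9, hi=9; data = 4 5 7 9 10 11 12 13 14 16 17 19 18

4 5 7 9 10 11 12 13 14 16 17 19 18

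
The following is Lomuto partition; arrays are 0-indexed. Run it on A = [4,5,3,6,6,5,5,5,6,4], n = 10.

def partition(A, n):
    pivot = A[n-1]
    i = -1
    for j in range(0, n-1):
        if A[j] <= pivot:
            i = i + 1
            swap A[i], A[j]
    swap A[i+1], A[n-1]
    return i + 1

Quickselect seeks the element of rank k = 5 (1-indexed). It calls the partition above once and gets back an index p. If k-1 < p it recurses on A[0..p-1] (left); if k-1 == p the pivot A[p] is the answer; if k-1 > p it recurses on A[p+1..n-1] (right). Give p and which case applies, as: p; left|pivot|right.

2; right

pivot = A[9] = 4; i = -1
j=0: A[0]=4 ≤ 4 → i=0, swap A[0],A[0] (no change) → [4,5,3,6,6,5,5,5,6,4]
j=1: A[1]=5 > 4 → no swap
j=2: A[2]=3 ≤ 4 → i=1, swap A[1],A[2] → [4,3,5,6,6,5,5,5,6,4]
j=3: A[3]=6 > 4 → no swap
j=4: A[4]=6 > 4 → no swap
j=5: A[5]=5 > 4 → no swap
j=6: A[6]=5 > 4 → no swap
j=7: A[7]=5 > 4 → no swap
j=8: A[8]=6 > 4 → no swap
final swap A[2],A[9] → [4,3,4,6,6,5,5,5,6,5]; return 2
p = 2; k-1 = 4 > 2 ⇒ right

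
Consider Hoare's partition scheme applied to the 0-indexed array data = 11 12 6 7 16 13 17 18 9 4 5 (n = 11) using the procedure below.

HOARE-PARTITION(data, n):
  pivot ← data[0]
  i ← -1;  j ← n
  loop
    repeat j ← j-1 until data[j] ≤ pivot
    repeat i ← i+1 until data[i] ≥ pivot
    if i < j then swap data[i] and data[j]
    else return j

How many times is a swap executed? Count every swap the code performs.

pivot=11
j stops at 10 (5), i stops at 0 (11); swap ⇒ 5 12 6 7 16 13 17 18 9 4 11
j stops at 9 (4), i stops at 1 (12); swap ⇒ 5 4 6 7 16 13 17 18 9 12 11
j stops at 8 (9), i stops at 4 (16); swap ⇒ 5 4 6 7 9 13 17 18 16 12 11
j stops at 4, i stops at 5; i≥j ⇒ return 4. data=5 4 6 7 9 13 17 18 16 12 11

3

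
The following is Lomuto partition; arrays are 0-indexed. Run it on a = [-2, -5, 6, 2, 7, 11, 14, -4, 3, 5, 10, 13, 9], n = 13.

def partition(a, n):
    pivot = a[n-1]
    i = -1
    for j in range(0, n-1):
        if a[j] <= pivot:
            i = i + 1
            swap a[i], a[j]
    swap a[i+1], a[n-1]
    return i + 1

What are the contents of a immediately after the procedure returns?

pivot = a[12] = 9; i = -1
j=0: a[0]=-2 ≤ 9 → i=0, swap a[0],a[0] (no change) → [-2, -5, 6, 2, 7, 11, 14, -4, 3, 5, 10, 13, 9]
j=1: a[1]=-5 ≤ 9 → i=1, swap a[1],a[1] (no change) → [-2, -5, 6, 2, 7, 11, 14, -4, 3, 5, 10, 13, 9]
j=2: a[2]=6 ≤ 9 → i=2, swap a[2],a[2] (no change) → [-2, -5, 6, 2, 7, 11, 14, -4, 3, 5, 10, 13, 9]
j=3: a[3]=2 ≤ 9 → i=3, swap a[3],a[3] (no change) → [-2, -5, 6, 2, 7, 11, 14, -4, 3, 5, 10, 13, 9]
j=4: a[4]=7 ≤ 9 → i=4, swap a[4],a[4] (no change) → [-2, -5, 6, 2, 7, 11, 14, -4, 3, 5, 10, 13, 9]
j=5: a[5]=11 > 9 → no swap
j=6: a[6]=14 > 9 → no swap
j=7: a[7]=-4 ≤ 9 → i=5, swap a[5],a[7] → [-2, -5, 6, 2, 7, -4, 14, 11, 3, 5, 10, 13, 9]
j=8: a[8]=3 ≤ 9 → i=6, swap a[6],a[8] → [-2, -5, 6, 2, 7, -4, 3, 11, 14, 5, 10, 13, 9]
j=9: a[9]=5 ≤ 9 → i=7, swap a[7],a[9] → [-2, -5, 6, 2, 7, -4, 3, 5, 14, 11, 10, 13, 9]
j=10: a[10]=10 > 9 → no swap
j=11: a[11]=13 > 9 → no swap
final swap a[8],a[12] → [-2, -5, 6, 2, 7, -4, 3, 5, 9, 11, 10, 13, 14]; return 8

[-2, -5, 6, 2, 7, -4, 3, 5, 9, 11, 10, 13, 14]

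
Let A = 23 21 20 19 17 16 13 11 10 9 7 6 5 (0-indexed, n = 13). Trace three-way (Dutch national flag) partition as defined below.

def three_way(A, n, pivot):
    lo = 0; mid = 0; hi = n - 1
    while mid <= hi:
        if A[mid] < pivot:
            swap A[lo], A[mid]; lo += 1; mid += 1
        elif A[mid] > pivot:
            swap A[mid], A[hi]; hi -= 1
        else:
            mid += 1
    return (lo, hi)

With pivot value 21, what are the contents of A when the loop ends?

lo=0 mid=0 hi=12
23>21: swap(0,12), hi=11 ⇒ 5 21 20 19 17 16 13 11 10 9 7 6 23
5<21: swap(0,0), lo=1 mid=1 ⇒ 5 21 20 19 17 16 13 11 10 9 7 6 23
21=21: mid=2
20<21: swap(1,2), lo=2 mid=3 ⇒ 5 20 21 19 17 16 13 11 10 9 7 6 23
19<21: swap(2,3), lo=3 mid=4 ⇒ 5 20 19 21 17 16 13 11 10 9 7 6 23
17<21: swap(3,4), lo=4 mid=5 ⇒ 5 20 19 17 21 16 13 11 10 9 7 6 23
16<21: swap(4,5), lo=5 mid=6 ⇒ 5 20 19 17 16 21 13 11 10 9 7 6 23
13<21: swap(5,6), lo=6 mid=7 ⇒ 5 20 19 17 16 13 21 11 10 9 7 6 23
11<21: swap(6,7), lo=7 mid=8 ⇒ 5 20 19 17 16 13 11 21 10 9 7 6 23
10<21: swap(7,8), lo=8 mid=9 ⇒ 5 20 19 17 16 13 11 10 21 9 7 6 23
9<21: swap(8,9), lo=9 mid=10 ⇒ 5 20 19 17 16 13 11 10 9 21 7 6 23
7<21: swap(9,10), lo=10 mid=11 ⇒ 5 20 19 17 16 13 11 10 9 7 21 6 23
6<21: swap(10,11), lo=11 mid=12 ⇒ 5 20 19 17 16 13 11 10 9 7 6 21 23
done. lo=11 hi=11; A=5 20 19 17 16 13 11 10 9 7 6 21 23

5 20 19 17 16 13 11 10 9 7 6 21 23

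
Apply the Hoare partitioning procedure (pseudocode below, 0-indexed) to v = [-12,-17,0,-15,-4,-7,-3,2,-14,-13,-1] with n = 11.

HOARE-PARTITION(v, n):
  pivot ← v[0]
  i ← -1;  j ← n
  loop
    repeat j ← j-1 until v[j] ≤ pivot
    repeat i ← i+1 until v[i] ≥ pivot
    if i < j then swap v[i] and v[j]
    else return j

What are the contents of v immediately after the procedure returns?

pivot = v[0] = -12; i = -1, j = 11
j→9 (v[9]=-13≤-12), i→0 (v[0]=-12≥-12); i<j, swap → [-13,-17,0,-15,-4,-7,-3,2,-14,-12,-1]
j→8 (v[8]=-14≤-12), i→2 (v[2]=0≥-12); i<j, swap → [-13,-17,-14,-15,-4,-7,-3,2,0,-12,-1]
j→3, i→4; i≥j, return j=3. v = [-13,-17,-14,-15,-4,-7,-3,2,0,-12,-1]

[-13,-17,-14,-15,-4,-7,-3,2,0,-12,-1]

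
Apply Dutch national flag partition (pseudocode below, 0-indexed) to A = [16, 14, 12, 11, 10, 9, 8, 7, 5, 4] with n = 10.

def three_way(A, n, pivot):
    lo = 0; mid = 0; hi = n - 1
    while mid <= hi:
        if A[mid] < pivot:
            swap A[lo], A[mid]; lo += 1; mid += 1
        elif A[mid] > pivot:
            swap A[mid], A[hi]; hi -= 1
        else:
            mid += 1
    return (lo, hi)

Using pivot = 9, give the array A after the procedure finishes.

[4, 5, 7, 8, 9, 10, 11, 12, 14, 16]

lo=0 mid=0 hi=9
16>9: swap(0,9), hi=8 ⇒ [4, 14, 12, 11, 10, 9, 8, 7, 5, 16]
4<9: swap(0,0), lo=1 mid=1 ⇒ [4, 14, 12, 11, 10, 9, 8, 7, 5, 16]
14>9: swap(1,8), hi=7 ⇒ [4, 5, 12, 11, 10, 9, 8, 7, 14, 16]
5<9: swap(1,1), lo=2 mid=2 ⇒ [4, 5, 12, 11, 10, 9, 8, 7, 14, 16]
12>9: swap(2,7), hi=6 ⇒ [4, 5, 7, 11, 10, 9, 8, 12, 14, 16]
7<9: swap(2,2), lo=3 mid=3 ⇒ [4, 5, 7, 11, 10, 9, 8, 12, 14, 16]
11>9: swap(3,6), hi=5 ⇒ [4, 5, 7, 8, 10, 9, 11, 12, 14, 16]
8<9: swap(3,3), lo=4 mid=4 ⇒ [4, 5, 7, 8, 10, 9, 11, 12, 14, 16]
10>9: swap(4,5), hi=4 ⇒ [4, 5, 7, 8, 9, 10, 11, 12, 14, 16]
9=9: mid=5
done. lo=4 hi=4; A=[4, 5, 7, 8, 9, 10, 11, 12, 14, 16]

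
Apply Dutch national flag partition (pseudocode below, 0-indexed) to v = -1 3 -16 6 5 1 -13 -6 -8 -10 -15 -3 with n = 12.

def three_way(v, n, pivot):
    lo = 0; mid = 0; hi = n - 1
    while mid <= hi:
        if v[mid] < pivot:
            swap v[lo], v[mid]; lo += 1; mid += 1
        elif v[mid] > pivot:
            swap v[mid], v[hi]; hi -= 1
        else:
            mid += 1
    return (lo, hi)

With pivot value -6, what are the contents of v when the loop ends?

pivot = -6; lo=0, mid=0, hi=11
v[mid]=-1>-6: swap v[0],v[11]; hi=10 → -3 3 -16 6 5 1 -13 -6 -8 -10 -15 -1
v[mid]=-3>-6: swap v[0],v[10]; hi=9 → -15 3 -16 6 5 1 -13 -6 -8 -10 -3 -1
v[mid]=-15<-6: swap v[0],v[0]; lo=1,mid=1 → -15 3 -16 6 5 1 -13 -6 -8 -10 -3 -1
v[mid]=3>-6: swap v[1],v[9]; hi=8 → -15 -10 -16 6 5 1 -13 -6 -8 3 -3 -1
v[mid]=-10<-6: swap v[1],v[1]; lo=2,mid=2 → -15 -10 -16 6 5 1 -13 -6 -8 3 -3 -1
v[mid]=-16<-6: swap v[2],v[2]; lo=3,mid=3 → -15 -10 -16 6 5 1 -13 -6 -8 3 -3 -1
v[mid]=6>-6: swap v[3],v[8]; hi=7 → -15 -10 -16 -8 5 1 -13 -6 6 3 -3 -1
v[mid]=-8<-6: swap v[3],v[3]; lo=4,mid=4 → -15 -10 -16 -8 5 1 -13 -6 6 3 -3 -1
v[mid]=5>-6: swap v[4],v[7]; hi=6 → -15 -10 -16 -8 -6 1 -13 5 6 3 -3 -1
v[mid]=-6=-6: mid=5
v[mid]=1>-6: swap v[5],v[6]; hi=5 → -15 -10 -16 -8 -6 -13 1 5 6 3 -3 -1
v[mid]=-13<-6: swap v[4],v[5]; lo=5,mid=6 → -15 -10 -16 -8 -13 -6 1 5 6 3 -3 -1
end: lo=5, hi=5; v = -15 -10 -16 -8 -13 -6 1 5 6 3 -3 -1

-15 -10 -16 -8 -13 -6 1 5 6 3 -3 -1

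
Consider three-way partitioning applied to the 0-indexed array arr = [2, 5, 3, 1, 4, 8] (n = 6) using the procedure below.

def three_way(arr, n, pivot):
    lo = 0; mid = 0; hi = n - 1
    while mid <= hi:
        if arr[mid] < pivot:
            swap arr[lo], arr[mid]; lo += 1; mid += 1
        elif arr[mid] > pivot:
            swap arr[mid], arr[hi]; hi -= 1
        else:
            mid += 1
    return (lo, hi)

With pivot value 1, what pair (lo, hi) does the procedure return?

(0, 0)

lo=0 mid=0 hi=5
2>1: swap(0,5), hi=4 ⇒ [8, 5, 3, 1, 4, 2]
8>1: swap(0,4), hi=3 ⇒ [4, 5, 3, 1, 8, 2]
4>1: swap(0,3), hi=2 ⇒ [1, 5, 3, 4, 8, 2]
1=1: mid=1
5>1: swap(1,2), hi=1 ⇒ [1, 3, 5, 4, 8, 2]
3>1: swap(1,1), hi=0 ⇒ [1, 3, 5, 4, 8, 2]
done. lo=0 hi=0; arr=[1, 3, 5, 4, 8, 2]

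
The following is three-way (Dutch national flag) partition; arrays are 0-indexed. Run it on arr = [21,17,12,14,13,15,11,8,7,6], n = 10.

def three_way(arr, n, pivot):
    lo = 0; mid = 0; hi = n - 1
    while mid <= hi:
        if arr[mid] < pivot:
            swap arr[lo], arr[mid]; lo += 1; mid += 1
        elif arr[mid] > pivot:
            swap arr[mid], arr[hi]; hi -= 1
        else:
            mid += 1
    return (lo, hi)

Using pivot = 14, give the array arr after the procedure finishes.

lo=0 mid=0 hi=9
21>14: swap(0,9), hi=8 ⇒ [6,17,12,14,13,15,11,8,7,21]
6<14: swap(0,0), lo=1 mid=1 ⇒ [6,17,12,14,13,15,11,8,7,21]
17>14: swap(1,8), hi=7 ⇒ [6,7,12,14,13,15,11,8,17,21]
7<14: swap(1,1), lo=2 mid=2 ⇒ [6,7,12,14,13,15,11,8,17,21]
12<14: swap(2,2), lo=3 mid=3 ⇒ [6,7,12,14,13,15,11,8,17,21]
14=14: mid=4
13<14: swap(3,4), lo=4 mid=5 ⇒ [6,7,12,13,14,15,11,8,17,21]
15>14: swap(5,7), hi=6 ⇒ [6,7,12,13,14,8,11,15,17,21]
8<14: swap(4,5), lo=5 mid=6 ⇒ [6,7,12,13,8,14,11,15,17,21]
11<14: swap(5,6), lo=6 mid=7 ⇒ [6,7,12,13,8,11,14,15,17,21]
done. lo=6 hi=6; arr=[6,7,12,13,8,11,14,15,17,21]

[6,7,12,13,8,11,14,15,17,21]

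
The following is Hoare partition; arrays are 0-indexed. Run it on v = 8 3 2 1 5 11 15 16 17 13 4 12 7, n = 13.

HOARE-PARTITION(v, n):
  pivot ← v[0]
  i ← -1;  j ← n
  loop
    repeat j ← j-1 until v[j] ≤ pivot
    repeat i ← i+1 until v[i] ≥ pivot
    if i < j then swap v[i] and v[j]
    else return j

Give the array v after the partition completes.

7 3 2 1 5 4 15 16 17 13 11 12 8

pivot = v[0] = 8; i = -1, j = 13
j→12 (v[12]=7≤8), i→0 (v[0]=8≥8); i<j, swap → 7 3 2 1 5 11 15 16 17 13 4 12 8
j→10 (v[10]=4≤8), i→5 (v[5]=11≥8); i<j, swap → 7 3 2 1 5 4 15 16 17 13 11 12 8
j→5, i→6; i≥j, return j=5. v = 7 3 2 1 5 4 15 16 17 13 11 12 8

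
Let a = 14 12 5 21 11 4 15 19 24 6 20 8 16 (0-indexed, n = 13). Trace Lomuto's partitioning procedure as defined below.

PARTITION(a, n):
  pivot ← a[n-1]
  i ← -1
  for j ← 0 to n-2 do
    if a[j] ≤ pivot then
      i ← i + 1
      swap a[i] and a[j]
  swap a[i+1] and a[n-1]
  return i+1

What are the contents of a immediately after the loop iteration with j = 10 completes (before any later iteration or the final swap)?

pivot = a[12] = 16; i = -1
j=0: a[0]=14 ≤ 16 → i=0, swap a[0],a[0] (no change) → 14 12 5 21 11 4 15 19 24 6 20 8 16
j=1: a[1]=12 ≤ 16 → i=1, swap a[1],a[1] (no change) → 14 12 5 21 11 4 15 19 24 6 20 8 16
j=2: a[2]=5 ≤ 16 → i=2, swap a[2],a[2] (no change) → 14 12 5 21 11 4 15 19 24 6 20 8 16
j=3: a[3]=21 > 16 → no swap
j=4: a[4]=11 ≤ 16 → i=3, swap a[3],a[4] → 14 12 5 11 21 4 15 19 24 6 20 8 16
j=5: a[5]=4 ≤ 16 → i=4, swap a[4],a[5] → 14 12 5 11 4 21 15 19 24 6 20 8 16
j=6: a[6]=15 ≤ 16 → i=5, swap a[5],a[6] → 14 12 5 11 4 15 21 19 24 6 20 8 16
j=7: a[7]=19 > 16 → no swap
j=8: a[8]=24 > 16 → no swap
j=9: a[9]=6 ≤ 16 → i=6, swap a[6],a[9] → 14 12 5 11 4 15 6 19 24 21 20 8 16
j=10: a[10]=20 > 16 → no swap
(after j=10) a = 14 12 5 11 4 15 6 19 24 21 20 8 16

14 12 5 11 4 15 6 19 24 21 20 8 16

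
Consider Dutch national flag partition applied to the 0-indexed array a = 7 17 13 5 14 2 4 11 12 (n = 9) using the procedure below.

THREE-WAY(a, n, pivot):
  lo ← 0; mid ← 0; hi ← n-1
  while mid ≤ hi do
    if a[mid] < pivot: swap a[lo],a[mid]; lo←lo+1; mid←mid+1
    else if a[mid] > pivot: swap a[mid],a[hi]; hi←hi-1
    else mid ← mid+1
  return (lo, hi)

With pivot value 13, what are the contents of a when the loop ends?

pivot = 13; lo=0, mid=0, hi=8
a[mid]=7<13: swap a[0],a[0]; lo=1,mid=1 → 7 17 13 5 14 2 4 11 12
a[mid]=17>13: swap a[1],a[8]; hi=7 → 7 12 13 5 14 2 4 11 17
a[mid]=12<13: swap a[1],a[1]; lo=2,mid=2 → 7 12 13 5 14 2 4 11 17
a[mid]=13=13: mid=3
a[mid]=5<13: swap a[2],a[3]; lo=3,mid=4 → 7 12 5 13 14 2 4 11 17
a[mid]=14>13: swap a[4],a[7]; hi=6 → 7 12 5 13 11 2 4 14 17
a[mid]=11<13: swap a[3],a[4]; lo=4,mid=5 → 7 12 5 11 13 2 4 14 17
a[mid]=2<13: swap a[4],a[5]; lo=5,mid=6 → 7 12 5 11 2 13 4 14 17
a[mid]=4<13: swap a[5],a[6]; lo=6,mid=7 → 7 12 5 11 2 4 13 14 17
end: lo=6, hi=6; a = 7 12 5 11 2 4 13 14 17

7 12 5 11 2 4 13 14 17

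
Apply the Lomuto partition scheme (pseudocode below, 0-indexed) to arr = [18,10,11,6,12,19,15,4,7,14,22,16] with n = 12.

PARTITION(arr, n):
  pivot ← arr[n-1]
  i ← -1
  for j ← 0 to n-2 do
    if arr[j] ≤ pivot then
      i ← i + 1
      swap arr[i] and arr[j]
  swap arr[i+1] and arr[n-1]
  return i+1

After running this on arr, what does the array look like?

pivot = arr[11] = 16; i = -1
j=0: arr[0]=18 > 16 → no swap
j=1: arr[1]=10 ≤ 16 → i=0, swap arr[0],arr[1] → [10,18,11,6,12,19,15,4,7,14,22,16]
j=2: arr[2]=11 ≤ 16 → i=1, swap arr[1],arr[2] → [10,11,18,6,12,19,15,4,7,14,22,16]
j=3: arr[3]=6 ≤ 16 → i=2, swap arr[2],arr[3] → [10,11,6,18,12,19,15,4,7,14,22,16]
j=4: arr[4]=12 ≤ 16 → i=3, swap arr[3],arr[4] → [10,11,6,12,18,19,15,4,7,14,22,16]
j=5: arr[5]=19 > 16 → no swap
j=6: arr[6]=15 ≤ 16 → i=4, swap arr[4],arr[6] → [10,11,6,12,15,19,18,4,7,14,22,16]
j=7: arr[7]=4 ≤ 16 → i=5, swap arr[5],arr[7] → [10,11,6,12,15,4,18,19,7,14,22,16]
j=8: arr[8]=7 ≤ 16 → i=6, swap arr[6],arr[8] → [10,11,6,12,15,4,7,19,18,14,22,16]
j=9: arr[9]=14 ≤ 16 → i=7, swap arr[7],arr[9] → [10,11,6,12,15,4,7,14,18,19,22,16]
j=10: arr[10]=22 > 16 → no swap
final swap arr[8],arr[11] → [10,11,6,12,15,4,7,14,16,19,22,18]; return 8

[10,11,6,12,15,4,7,14,16,19,22,18]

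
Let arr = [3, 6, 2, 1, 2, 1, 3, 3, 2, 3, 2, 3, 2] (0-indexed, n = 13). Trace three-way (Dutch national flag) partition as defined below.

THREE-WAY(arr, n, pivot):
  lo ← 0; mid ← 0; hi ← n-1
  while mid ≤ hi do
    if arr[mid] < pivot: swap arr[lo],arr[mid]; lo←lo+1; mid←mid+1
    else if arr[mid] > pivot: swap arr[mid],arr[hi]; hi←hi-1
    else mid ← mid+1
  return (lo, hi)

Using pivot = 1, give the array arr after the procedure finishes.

[1, 1, 2, 2, 6, 3, 3, 2, 3, 2, 3, 2, 3]

pivot = 1; lo=0, mid=0, hi=12
arr[mid]=3>1: swap arr[0],arr[12]; hi=11 → [2, 6, 2, 1, 2, 1, 3, 3, 2, 3, 2, 3, 3]
arr[mid]=2>1: swap arr[0],arr[11]; hi=10 → [3, 6, 2, 1, 2, 1, 3, 3, 2, 3, 2, 2, 3]
arr[mid]=3>1: swap arr[0],arr[10]; hi=9 → [2, 6, 2, 1, 2, 1, 3, 3, 2, 3, 3, 2, 3]
arr[mid]=2>1: swap arr[0],arr[9]; hi=8 → [3, 6, 2, 1, 2, 1, 3, 3, 2, 2, 3, 2, 3]
arr[mid]=3>1: swap arr[0],arr[8]; hi=7 → [2, 6, 2, 1, 2, 1, 3, 3, 3, 2, 3, 2, 3]
arr[mid]=2>1: swap arr[0],arr[7]; hi=6 → [3, 6, 2, 1, 2, 1, 3, 2, 3, 2, 3, 2, 3]
arr[mid]=3>1: swap arr[0],arr[6]; hi=5 → [3, 6, 2, 1, 2, 1, 3, 2, 3, 2, 3, 2, 3]
arr[mid]=3>1: swap arr[0],arr[5]; hi=4 → [1, 6, 2, 1, 2, 3, 3, 2, 3, 2, 3, 2, 3]
arr[mid]=1=1: mid=1
arr[mid]=6>1: swap arr[1],arr[4]; hi=3 → [1, 2, 2, 1, 6, 3, 3, 2, 3, 2, 3, 2, 3]
arr[mid]=2>1: swap arr[1],arr[3]; hi=2 → [1, 1, 2, 2, 6, 3, 3, 2, 3, 2, 3, 2, 3]
arr[mid]=1=1: mid=2
arr[mid]=2>1: swap arr[2],arr[2]; hi=1 → [1, 1, 2, 2, 6, 3, 3, 2, 3, 2, 3, 2, 3]
end: lo=0, hi=1; arr = [1, 1, 2, 2, 6, 3, 3, 2, 3, 2, 3, 2, 3]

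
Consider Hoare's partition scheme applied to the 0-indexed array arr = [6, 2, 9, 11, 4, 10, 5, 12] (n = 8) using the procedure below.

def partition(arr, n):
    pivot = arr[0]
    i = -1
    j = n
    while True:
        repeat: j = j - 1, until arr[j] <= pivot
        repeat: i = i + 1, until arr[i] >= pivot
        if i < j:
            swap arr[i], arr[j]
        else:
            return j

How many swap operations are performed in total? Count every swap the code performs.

pivot = arr[0] = 6; i = -1, j = 8
j→6 (arr[6]=5≤6), i→0 (arr[0]=6≥6); i<j, swap → [5, 2, 9, 11, 4, 10, 6, 12]
j→4 (arr[4]=4≤6), i→2 (arr[2]=9≥6); i<j, swap → [5, 2, 4, 11, 9, 10, 6, 12]
j→2, i→3; i≥j, return j=2. arr = [5, 2, 4, 11, 9, 10, 6, 12]

2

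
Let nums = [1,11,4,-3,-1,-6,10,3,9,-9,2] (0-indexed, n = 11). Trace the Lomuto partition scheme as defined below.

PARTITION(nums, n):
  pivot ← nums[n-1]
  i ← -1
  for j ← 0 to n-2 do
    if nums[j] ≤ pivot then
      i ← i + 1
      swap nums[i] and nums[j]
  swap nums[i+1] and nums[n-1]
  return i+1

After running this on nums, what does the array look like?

pivot = nums[10] = 2; i = -1
j=0: nums[0]=1 ≤ 2 → i=0, swap nums[0],nums[0] (no change) → [1,11,4,-3,-1,-6,10,3,9,-9,2]
j=1: nums[1]=11 > 2 → no swap
j=2: nums[2]=4 > 2 → no swap
j=3: nums[3]=-3 ≤ 2 → i=1, swap nums[1],nums[3] → [1,-3,4,11,-1,-6,10,3,9,-9,2]
j=4: nums[4]=-1 ≤ 2 → i=2, swap nums[2],nums[4] → [1,-3,-1,11,4,-6,10,3,9,-9,2]
j=5: nums[5]=-6 ≤ 2 → i=3, swap nums[3],nums[5] → [1,-3,-1,-6,4,11,10,3,9,-9,2]
j=6: nums[6]=10 > 2 → no swap
j=7: nums[7]=3 > 2 → no swap
j=8: nums[8]=9 > 2 → no swap
j=9: nums[9]=-9 ≤ 2 → i=4, swap nums[4],nums[9] → [1,-3,-1,-6,-9,11,10,3,9,4,2]
final swap nums[5],nums[10] → [1,-3,-1,-6,-9,2,10,3,9,4,11]; return 5

[1,-3,-1,-6,-9,2,10,3,9,4,11]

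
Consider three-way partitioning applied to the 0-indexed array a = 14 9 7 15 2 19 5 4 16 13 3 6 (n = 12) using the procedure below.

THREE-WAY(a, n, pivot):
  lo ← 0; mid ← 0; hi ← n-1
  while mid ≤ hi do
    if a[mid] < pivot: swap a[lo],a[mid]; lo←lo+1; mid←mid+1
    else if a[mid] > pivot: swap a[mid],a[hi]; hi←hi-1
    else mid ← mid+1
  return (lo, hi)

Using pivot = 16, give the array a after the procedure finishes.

14 9 7 15 2 6 5 4 13 3 16 19

pivot = 16; lo=0, mid=0, hi=11
a[mid]=14<16: swap a[0],a[0]; lo=1,mid=1 → 14 9 7 15 2 19 5 4 16 13 3 6
a[mid]=9<16: swap a[1],a[1]; lo=2,mid=2 → 14 9 7 15 2 19 5 4 16 13 3 6
a[mid]=7<16: swap a[2],a[2]; lo=3,mid=3 → 14 9 7 15 2 19 5 4 16 13 3 6
a[mid]=15<16: swap a[3],a[3]; lo=4,mid=4 → 14 9 7 15 2 19 5 4 16 13 3 6
a[mid]=2<16: swap a[4],a[4]; lo=5,mid=5 → 14 9 7 15 2 19 5 4 16 13 3 6
a[mid]=19>16: swap a[5],a[11]; hi=10 → 14 9 7 15 2 6 5 4 16 13 3 19
a[mid]=6<16: swap a[5],a[5]; lo=6,mid=6 → 14 9 7 15 2 6 5 4 16 13 3 19
a[mid]=5<16: swap a[6],a[6]; lo=7,mid=7 → 14 9 7 15 2 6 5 4 16 13 3 19
a[mid]=4<16: swap a[7],a[7]; lo=8,mid=8 → 14 9 7 15 2 6 5 4 16 13 3 19
a[mid]=16=16: mid=9
a[mid]=13<16: swap a[8],a[9]; lo=9,mid=10 → 14 9 7 15 2 6 5 4 13 16 3 19
a[mid]=3<16: swap a[9],a[10]; lo=10,mid=11 → 14 9 7 15 2 6 5 4 13 3 16 19
end: lo=10, hi=10; a = 14 9 7 15 2 6 5 4 13 3 16 19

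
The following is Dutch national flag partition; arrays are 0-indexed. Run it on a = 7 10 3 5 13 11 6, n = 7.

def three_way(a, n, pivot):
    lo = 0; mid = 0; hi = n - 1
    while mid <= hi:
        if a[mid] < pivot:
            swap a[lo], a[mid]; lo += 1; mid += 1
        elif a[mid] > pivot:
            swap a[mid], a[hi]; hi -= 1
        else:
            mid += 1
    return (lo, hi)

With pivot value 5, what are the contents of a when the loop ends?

3 5 10 13 11 6 7

pivot = 5; lo=0, mid=0, hi=6
a[mid]=7>5: swap a[0],a[6]; hi=5 → 6 10 3 5 13 11 7
a[mid]=6>5: swap a[0],a[5]; hi=4 → 11 10 3 5 13 6 7
a[mid]=11>5: swap a[0],a[4]; hi=3 → 13 10 3 5 11 6 7
a[mid]=13>5: swap a[0],a[3]; hi=2 → 5 10 3 13 11 6 7
a[mid]=5=5: mid=1
a[mid]=10>5: swap a[1],a[2]; hi=1 → 5 3 10 13 11 6 7
a[mid]=3<5: swap a[0],a[1]; lo=1,mid=2 → 3 5 10 13 11 6 7
end: lo=1, hi=1; a = 3 5 10 13 11 6 7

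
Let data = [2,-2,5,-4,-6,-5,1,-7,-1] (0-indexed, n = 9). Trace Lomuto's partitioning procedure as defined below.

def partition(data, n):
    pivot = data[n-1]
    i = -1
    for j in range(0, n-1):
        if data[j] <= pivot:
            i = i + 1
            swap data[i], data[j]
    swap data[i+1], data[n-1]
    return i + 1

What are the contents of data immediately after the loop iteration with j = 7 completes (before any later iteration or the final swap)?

[-2,-4,-6,-5,-7,2,1,5,-1]

pivot = data[8] = -1; i = -1
j=0: data[0]=2 > -1 → no swap
j=1: data[1]=-2 ≤ -1 → i=0, swap data[0],data[1] → [-2,2,5,-4,-6,-5,1,-7,-1]
j=2: data[2]=5 > -1 → no swap
j=3: data[3]=-4 ≤ -1 → i=1, swap data[1],data[3] → [-2,-4,5,2,-6,-5,1,-7,-1]
j=4: data[4]=-6 ≤ -1 → i=2, swap data[2],data[4] → [-2,-4,-6,2,5,-5,1,-7,-1]
j=5: data[5]=-5 ≤ -1 → i=3, swap data[3],data[5] → [-2,-4,-6,-5,5,2,1,-7,-1]
j=6: data[6]=1 > -1 → no swap
j=7: data[7]=-7 ≤ -1 → i=4, swap data[4],data[7] → [-2,-4,-6,-5,-7,2,1,5,-1]
(after j=7) data = [-2,-4,-6,-5,-7,2,1,5,-1]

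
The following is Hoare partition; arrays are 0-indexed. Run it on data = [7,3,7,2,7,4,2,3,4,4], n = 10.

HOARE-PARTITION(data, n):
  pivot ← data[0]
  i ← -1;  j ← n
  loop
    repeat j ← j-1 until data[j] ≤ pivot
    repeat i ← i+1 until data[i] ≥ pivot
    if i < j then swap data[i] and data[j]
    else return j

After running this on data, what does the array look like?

pivot = data[0] = 7; i = -1, j = 10
j→9 (data[9]=4≤7), i→0 (data[0]=7≥7); i<j, swap → [4,3,7,2,7,4,2,3,4,7]
j→8 (data[8]=4≤7), i→2 (data[2]=7≥7); i<j, swap → [4,3,4,2,7,4,2,3,7,7]
j→7 (data[7]=3≤7), i→4 (data[4]=7≥7); i<j, swap → [4,3,4,2,3,4,2,7,7,7]
j→6, i→7; i≥j, return j=6. data = [4,3,4,2,3,4,2,7,7,7]

[4,3,4,2,3,4,2,7,7,7]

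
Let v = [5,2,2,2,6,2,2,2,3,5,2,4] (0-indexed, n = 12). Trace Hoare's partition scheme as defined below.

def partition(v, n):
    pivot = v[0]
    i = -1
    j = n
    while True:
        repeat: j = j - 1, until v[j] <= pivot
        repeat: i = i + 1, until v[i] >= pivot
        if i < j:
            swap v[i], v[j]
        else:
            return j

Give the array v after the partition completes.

[4,2,2,2,2,2,2,2,3,5,6,5]

pivot = v[0] = 5; i = -1, j = 12
j→11 (v[11]=4≤5), i→0 (v[0]=5≥5); i<j, swap → [4,2,2,2,6,2,2,2,3,5,2,5]
j→10 (v[10]=2≤5), i→4 (v[4]=6≥5); i<j, swap → [4,2,2,2,2,2,2,2,3,5,6,5]
j→9, i→9; i≥j, return j=9. v = [4,2,2,2,2,2,2,2,3,5,6,5]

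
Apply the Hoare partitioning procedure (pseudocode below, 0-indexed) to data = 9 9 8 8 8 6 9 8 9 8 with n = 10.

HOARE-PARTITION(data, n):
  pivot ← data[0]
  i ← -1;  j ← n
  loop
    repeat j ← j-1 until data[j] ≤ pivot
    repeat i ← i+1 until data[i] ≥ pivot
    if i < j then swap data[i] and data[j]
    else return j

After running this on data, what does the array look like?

pivot=9
j stops at 9 (8), i stops at 0 (9); swap ⇒ 8 9 8 8 8 6 9 8 9 9
j stops at 8 (9), i stops at 1 (9); swap ⇒ 8 9 8 8 8 6 9 8 9 9
j stops at 7 (8), i stops at 6 (9); swap ⇒ 8 9 8 8 8 6 8 9 9 9
j stops at 6, i stops at 7; i≥j ⇒ return 6. data=8 9 8 8 8 6 8 9 9 9

8 9 8 8 8 6 8 9 9 9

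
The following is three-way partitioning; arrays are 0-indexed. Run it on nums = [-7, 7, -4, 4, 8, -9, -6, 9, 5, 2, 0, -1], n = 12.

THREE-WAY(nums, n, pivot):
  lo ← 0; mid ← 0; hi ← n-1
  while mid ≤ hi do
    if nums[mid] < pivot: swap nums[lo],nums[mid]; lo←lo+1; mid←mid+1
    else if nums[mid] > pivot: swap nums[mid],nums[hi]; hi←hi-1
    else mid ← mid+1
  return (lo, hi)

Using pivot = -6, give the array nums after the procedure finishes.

lo=0 mid=0 hi=11
-7<-6: swap(0,0), lo=1 mid=1 ⇒ [-7, 7, -4, 4, 8, -9, -6, 9, 5, 2, 0, -1]
7>-6: swap(1,11), hi=10 ⇒ [-7, -1, -4, 4, 8, -9, -6, 9, 5, 2, 0, 7]
-1>-6: swap(1,10), hi=9 ⇒ [-7, 0, -4, 4, 8, -9, -6, 9, 5, 2, -1, 7]
0>-6: swap(1,9), hi=8 ⇒ [-7, 2, -4, 4, 8, -9, -6, 9, 5, 0, -1, 7]
2>-6: swap(1,8), hi=7 ⇒ [-7, 5, -4, 4, 8, -9, -6, 9, 2, 0, -1, 7]
5>-6: swap(1,7), hi=6 ⇒ [-7, 9, -4, 4, 8, -9, -6, 5, 2, 0, -1, 7]
9>-6: swap(1,6), hi=5 ⇒ [-7, -6, -4, 4, 8, -9, 9, 5, 2, 0, -1, 7]
-6=-6: mid=2
-4>-6: swap(2,5), hi=4 ⇒ [-7, -6, -9, 4, 8, -4, 9, 5, 2, 0, -1, 7]
-9<-6: swap(1,2), lo=2 mid=3 ⇒ [-7, -9, -6, 4, 8, -4, 9, 5, 2, 0, -1, 7]
4>-6: swap(3,4), hi=3 ⇒ [-7, -9, -6, 8, 4, -4, 9, 5, 2, 0, -1, 7]
8>-6: swap(3,3), hi=2 ⇒ [-7, -9, -6, 8, 4, -4, 9, 5, 2, 0, -1, 7]
done. lo=2 hi=2; nums=[-7, -9, -6, 8, 4, -4, 9, 5, 2, 0, -1, 7]

[-7, -9, -6, 8, 4, -4, 9, 5, 2, 0, -1, 7]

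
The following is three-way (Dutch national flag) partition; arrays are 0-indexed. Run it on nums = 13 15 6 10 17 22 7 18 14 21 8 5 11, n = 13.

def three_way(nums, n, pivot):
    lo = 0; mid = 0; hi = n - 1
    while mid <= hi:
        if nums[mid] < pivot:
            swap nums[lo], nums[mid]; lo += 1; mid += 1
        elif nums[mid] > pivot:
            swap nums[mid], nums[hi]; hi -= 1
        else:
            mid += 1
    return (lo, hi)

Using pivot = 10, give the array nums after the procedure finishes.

pivot = 10; lo=0, mid=0, hi=12
nums[mid]=13>10: swap nums[0],nums[12]; hi=11 → 11 15 6 10 17 22 7 18 14 21 8 5 13
nums[mid]=11>10: swap nums[0],nums[11]; hi=10 → 5 15 6 10 17 22 7 18 14 21 8 11 13
nums[mid]=5<10: swap nums[0],nums[0]; lo=1,mid=1 → 5 15 6 10 17 22 7 18 14 21 8 11 13
nums[mid]=15>10: swap nums[1],nums[10]; hi=9 → 5 8 6 10 17 22 7 18 14 21 15 11 13
nums[mid]=8<10: swap nums[1],nums[1]; lo=2,mid=2 → 5 8 6 10 17 22 7 18 14 21 15 11 13
nums[mid]=6<10: swap nums[2],nums[2]; lo=3,mid=3 → 5 8 6 10 17 22 7 18 14 21 15 11 13
nums[mid]=10=10: mid=4
nums[mid]=17>10: swap nums[4],nums[9]; hi=8 → 5 8 6 10 21 22 7 18 14 17 15 11 13
nums[mid]=21>10: swap nums[4],nums[8]; hi=7 → 5 8 6 10 14 22 7 18 21 17 15 11 13
nums[mid]=14>10: swap nums[4],nums[7]; hi=6 → 5 8 6 10 18 22 7 14 21 17 15 11 13
nums[mid]=18>10: swap nums[4],nums[6]; hi=5 → 5 8 6 10 7 22 18 14 21 17 15 11 13
nums[mid]=7<10: swap nums[3],nums[4]; lo=4,mid=5 → 5 8 6 7 10 22 18 14 21 17 15 11 13
nums[mid]=22>10: swap nums[5],nums[5]; hi=4 → 5 8 6 7 10 22 18 14 21 17 15 11 13
end: lo=4, hi=4; nums = 5 8 6 7 10 22 18 14 21 17 15 11 13

5 8 6 7 10 22 18 14 21 17 15 11 13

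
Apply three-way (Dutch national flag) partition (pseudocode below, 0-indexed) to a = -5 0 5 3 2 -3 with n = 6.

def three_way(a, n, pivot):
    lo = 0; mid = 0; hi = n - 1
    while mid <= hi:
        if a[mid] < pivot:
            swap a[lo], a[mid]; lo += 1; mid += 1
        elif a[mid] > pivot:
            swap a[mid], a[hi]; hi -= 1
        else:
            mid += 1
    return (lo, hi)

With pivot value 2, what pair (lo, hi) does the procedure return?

lo=0 mid=0 hi=5
-5<2: swap(0,0), lo=1 mid=1 ⇒ -5 0 5 3 2 -3
0<2: swap(1,1), lo=2 mid=2 ⇒ -5 0 5 3 2 -3
5>2: swap(2,5), hi=4 ⇒ -5 0 -3 3 2 5
-3<2: swap(2,2), lo=3 mid=3 ⇒ -5 0 -3 3 2 5
3>2: swap(3,4), hi=3 ⇒ -5 0 -3 2 3 5
2=2: mid=4
done. lo=3 hi=3; a=-5 0 -3 2 3 5

(3, 3)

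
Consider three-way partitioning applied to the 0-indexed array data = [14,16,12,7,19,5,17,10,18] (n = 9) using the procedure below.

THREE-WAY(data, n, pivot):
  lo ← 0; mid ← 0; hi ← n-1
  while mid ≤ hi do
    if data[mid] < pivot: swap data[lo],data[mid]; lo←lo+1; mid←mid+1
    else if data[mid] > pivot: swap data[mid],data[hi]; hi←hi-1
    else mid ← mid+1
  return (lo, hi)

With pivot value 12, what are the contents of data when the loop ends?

pivot = 12; lo=0, mid=0, hi=8
data[mid]=14>12: swap data[0],data[8]; hi=7 → [18,16,12,7,19,5,17,10,14]
data[mid]=18>12: swap data[0],data[7]; hi=6 → [10,16,12,7,19,5,17,18,14]
data[mid]=10<12: swap data[0],data[0]; lo=1,mid=1 → [10,16,12,7,19,5,17,18,14]
data[mid]=16>12: swap data[1],data[6]; hi=5 → [10,17,12,7,19,5,16,18,14]
data[mid]=17>12: swap data[1],data[5]; hi=4 → [10,5,12,7,19,17,16,18,14]
data[mid]=5<12: swap data[1],data[1]; lo=2,mid=2 → [10,5,12,7,19,17,16,18,14]
data[mid]=12=12: mid=3
data[mid]=7<12: swap data[2],data[3]; lo=3,mid=4 → [10,5,7,12,19,17,16,18,14]
data[mid]=19>12: swap data[4],data[4]; hi=3 → [10,5,7,12,19,17,16,18,14]
end: lo=3, hi=3; data = [10,5,7,12,19,17,16,18,14]

[10,5,7,12,19,17,16,18,14]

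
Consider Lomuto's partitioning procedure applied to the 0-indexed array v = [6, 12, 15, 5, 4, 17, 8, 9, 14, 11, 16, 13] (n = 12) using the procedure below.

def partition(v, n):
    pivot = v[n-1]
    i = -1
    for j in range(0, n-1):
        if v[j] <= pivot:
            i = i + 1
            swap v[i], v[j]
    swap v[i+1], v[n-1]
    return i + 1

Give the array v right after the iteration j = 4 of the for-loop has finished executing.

pivot = v[11] = 13; i = -1
j=0: v[0]=6 ≤ 13 → i=0, swap v[0],v[0] (no change) → [6, 12, 15, 5, 4, 17, 8, 9, 14, 11, 16, 13]
j=1: v[1]=12 ≤ 13 → i=1, swap v[1],v[1] (no change) → [6, 12, 15, 5, 4, 17, 8, 9, 14, 11, 16, 13]
j=2: v[2]=15 > 13 → no swap
j=3: v[3]=5 ≤ 13 → i=2, swap v[2],v[3] → [6, 12, 5, 15, 4, 17, 8, 9, 14, 11, 16, 13]
j=4: v[4]=4 ≤ 13 → i=3, swap v[3],v[4] → [6, 12, 5, 4, 15, 17, 8, 9, 14, 11, 16, 13]
(after j=4) v = [6, 12, 5, 4, 15, 17, 8, 9, 14, 11, 16, 13]

[6, 12, 5, 4, 15, 17, 8, 9, 14, 11, 16, 13]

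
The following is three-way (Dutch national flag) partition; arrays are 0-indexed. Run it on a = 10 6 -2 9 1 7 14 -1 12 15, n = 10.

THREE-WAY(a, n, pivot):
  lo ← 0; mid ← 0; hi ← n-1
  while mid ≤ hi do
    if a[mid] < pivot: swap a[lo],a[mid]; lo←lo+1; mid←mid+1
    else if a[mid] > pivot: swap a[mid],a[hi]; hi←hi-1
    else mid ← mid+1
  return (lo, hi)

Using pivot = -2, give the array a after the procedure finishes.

pivot = -2; lo=0, mid=0, hi=9
a[mid]=10>-2: swap a[0],a[9]; hi=8 → 15 6 -2 9 1 7 14 -1 12 10
a[mid]=15>-2: swap a[0],a[8]; hi=7 → 12 6 -2 9 1 7 14 -1 15 10
a[mid]=12>-2: swap a[0],a[7]; hi=6 → -1 6 -2 9 1 7 14 12 15 10
a[mid]=-1>-2: swap a[0],a[6]; hi=5 → 14 6 -2 9 1 7 -1 12 15 10
a[mid]=14>-2: swap a[0],a[5]; hi=4 → 7 6 -2 9 1 14 -1 12 15 10
a[mid]=7>-2: swap a[0],a[4]; hi=3 → 1 6 -2 9 7 14 -1 12 15 10
a[mid]=1>-2: swap a[0],a[3]; hi=2 → 9 6 -2 1 7 14 -1 12 15 10
a[mid]=9>-2: swap a[0],a[2]; hi=1 → -2 6 9 1 7 14 -1 12 15 10
a[mid]=-2=-2: mid=1
a[mid]=6>-2: swap a[1],a[1]; hi=0 → -2 6 9 1 7 14 -1 12 15 10
end: lo=0, hi=0; a = -2 6 9 1 7 14 -1 12 15 10

-2 6 9 1 7 14 -1 12 15 10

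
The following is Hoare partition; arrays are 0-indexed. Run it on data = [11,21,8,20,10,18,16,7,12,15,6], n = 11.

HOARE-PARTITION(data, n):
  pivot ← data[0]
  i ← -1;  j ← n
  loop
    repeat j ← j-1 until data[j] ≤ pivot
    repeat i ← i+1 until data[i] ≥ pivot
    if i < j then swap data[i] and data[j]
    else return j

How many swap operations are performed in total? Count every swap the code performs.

3

pivot=11
j stops at 10 (6), i stops at 0 (11); swap ⇒ [6,21,8,20,10,18,16,7,12,15,11]
j stops at 7 (7), i stops at 1 (21); swap ⇒ [6,7,8,20,10,18,16,21,12,15,11]
j stops at 4 (10), i stops at 3 (20); swap ⇒ [6,7,8,10,20,18,16,21,12,15,11]
j stops at 3, i stops at 4; i≥j ⇒ return 3. data=[6,7,8,10,20,18,16,21,12,15,11]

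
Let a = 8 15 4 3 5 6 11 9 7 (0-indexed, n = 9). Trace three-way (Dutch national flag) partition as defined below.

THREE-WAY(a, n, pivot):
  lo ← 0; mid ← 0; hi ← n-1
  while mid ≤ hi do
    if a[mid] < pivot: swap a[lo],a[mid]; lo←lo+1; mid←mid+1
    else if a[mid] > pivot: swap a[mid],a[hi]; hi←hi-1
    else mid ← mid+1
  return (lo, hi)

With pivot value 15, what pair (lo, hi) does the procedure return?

pivot = 15; lo=0, mid=0, hi=8
a[mid]=8<15: swap a[0],a[0]; lo=1,mid=1 → 8 15 4 3 5 6 11 9 7
a[mid]=15=15: mid=2
a[mid]=4<15: swap a[1],a[2]; lo=2,mid=3 → 8 4 15 3 5 6 11 9 7
a[mid]=3<15: swap a[2],a[3]; lo=3,mid=4 → 8 4 3 15 5 6 11 9 7
a[mid]=5<15: swap a[3],a[4]; lo=4,mid=5 → 8 4 3 5 15 6 11 9 7
a[mid]=6<15: swap a[4],a[5]; lo=5,mid=6 → 8 4 3 5 6 15 11 9 7
a[mid]=11<15: swap a[5],a[6]; lo=6,mid=7 → 8 4 3 5 6 11 15 9 7
a[mid]=9<15: swap a[6],a[7]; lo=7,mid=8 → 8 4 3 5 6 11 9 15 7
a[mid]=7<15: swap a[7],a[8]; lo=8,mid=9 → 8 4 3 5 6 11 9 7 15
end: lo=8, hi=8; a = 8 4 3 5 6 11 9 7 15

(8, 8)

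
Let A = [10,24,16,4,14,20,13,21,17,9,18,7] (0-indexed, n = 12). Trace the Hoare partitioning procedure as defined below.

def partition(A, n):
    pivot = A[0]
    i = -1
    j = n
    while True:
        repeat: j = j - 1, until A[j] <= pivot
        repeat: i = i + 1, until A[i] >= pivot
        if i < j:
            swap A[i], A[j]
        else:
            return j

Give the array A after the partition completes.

pivot = A[0] = 10; i = -1, j = 12
j→11 (A[11]=7≤10), i→0 (A[0]=10≥10); i<j, swap → [7,24,16,4,14,20,13,21,17,9,18,10]
j→9 (A[9]=9≤10), i→1 (A[1]=24≥10); i<j, swap → [7,9,16,4,14,20,13,21,17,24,18,10]
j→3 (A[3]=4≤10), i→2 (A[2]=16≥10); i<j, swap → [7,9,4,16,14,20,13,21,17,24,18,10]
j→2, i→3; i≥j, return j=2. A = [7,9,4,16,14,20,13,21,17,24,18,10]

[7,9,4,16,14,20,13,21,17,24,18,10]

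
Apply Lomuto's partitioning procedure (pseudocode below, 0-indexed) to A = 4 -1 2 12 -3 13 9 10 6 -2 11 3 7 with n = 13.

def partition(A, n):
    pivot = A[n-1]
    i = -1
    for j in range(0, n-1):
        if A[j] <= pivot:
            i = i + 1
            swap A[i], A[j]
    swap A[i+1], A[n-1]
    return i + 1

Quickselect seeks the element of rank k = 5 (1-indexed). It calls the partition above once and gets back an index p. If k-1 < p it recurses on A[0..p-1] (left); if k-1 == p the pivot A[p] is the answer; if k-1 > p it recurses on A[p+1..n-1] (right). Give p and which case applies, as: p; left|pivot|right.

pivot=7, i=-1
j=0: 4≤7, i=0, swap(0,0) ⇒ 4 -1 2 12 -3 13 9 10 6 -2 11 3 7
j=1: -1≤7, i=1, swap(1,1) ⇒ 4 -1 2 12 -3 13 9 10 6 -2 11 3 7
j=2: 2≤7, i=2, swap(2,2) ⇒ 4 -1 2 12 -3 13 9 10 6 -2 11 3 7
j=3: 12>7, skip
j=4: -3≤7, i=3, swap(3,4) ⇒ 4 -1 2 -3 12 13 9 10 6 -2 11 3 7
j=5: 13>7, skip
j=6: 9>7, skip
j=7: 10>7, skip
j=8: 6≤7, i=4, swap(4,8) ⇒ 4 -1 2 -3 6 13 9 10 12 -2 11 3 7
j=9: -2≤7, i=5, swap(5,9) ⇒ 4 -1 2 -3 6 -2 9 10 12 13 11 3 7
j=10: 11>7, skip
j=11: 3≤7, i=6, swap(6,11) ⇒ 4 -1 2 -3 6 -2 3 10 12 13 11 9 7
swap(7,12) ⇒ 4 -1 2 -3 6 -2 3 7 12 13 11 9 10; return 7
p = 7; k-1 = 4 < 7 ⇒ left

7; left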